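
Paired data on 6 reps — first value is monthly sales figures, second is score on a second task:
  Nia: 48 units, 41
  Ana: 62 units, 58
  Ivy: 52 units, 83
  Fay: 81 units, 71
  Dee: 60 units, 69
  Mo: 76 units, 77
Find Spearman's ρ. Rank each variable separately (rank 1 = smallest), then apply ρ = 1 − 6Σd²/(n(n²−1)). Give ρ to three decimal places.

0.314

Ranks of variable 1: 1, 4, 2, 6, 3, 5
Ranks of variable 2: 1, 2, 6, 4, 3, 5
d = r₁ − r₂: 0, 2, -4, 2, 0, 0
d²: 0, 4, 16, 4, 0, 0; Σd² = 24
ρ = 1 − 6·24/(6·35) = 1 − 144/210 = 0.314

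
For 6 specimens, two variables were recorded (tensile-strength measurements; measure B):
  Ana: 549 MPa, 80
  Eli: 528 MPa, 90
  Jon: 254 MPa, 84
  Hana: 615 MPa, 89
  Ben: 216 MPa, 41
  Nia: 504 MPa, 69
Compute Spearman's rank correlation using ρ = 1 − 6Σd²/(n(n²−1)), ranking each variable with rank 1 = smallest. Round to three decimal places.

0.600

Ranks of variable 1: 5, 4, 2, 6, 1, 3
Ranks of variable 2: 3, 6, 4, 5, 1, 2
d = r₁ − r₂: 2, -2, -2, 1, 0, 1
d²: 4, 4, 4, 1, 0, 1; Σd² = 14
ρ = 1 − 6·14/(6·35) = 1 − 84/210 = 0.600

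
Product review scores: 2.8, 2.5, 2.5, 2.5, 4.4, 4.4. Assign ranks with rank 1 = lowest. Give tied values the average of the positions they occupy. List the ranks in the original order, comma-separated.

Sorted (ascending): 2.5, 2.5, 2.5, 2.8, 4.4, 4.4
The 3 values of 2.5 occupy positions 1–3 → average rank 2.
The 2 values of 4.4 occupy positions 5–6 → average rank (5+6)/2 = 5.5.

4, 2, 2, 2, 5.5, 5.5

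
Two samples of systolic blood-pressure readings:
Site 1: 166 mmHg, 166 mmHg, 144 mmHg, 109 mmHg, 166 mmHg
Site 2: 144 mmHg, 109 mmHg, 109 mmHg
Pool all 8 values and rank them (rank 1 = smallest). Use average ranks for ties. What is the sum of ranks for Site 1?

27.5

Sorted (ascending): 109, 109, 109, 144, 144, 166, 166, 166
The 3 values of 109 occupy positions 1–3 → average rank 2.
The 2 values of 144 occupy positions 4–5 → average rank (4+5)/2 = 4.5.
The 3 values of 166 occupy positions 6–8 → average rank 7.
Site 1 values → pooled ranks: 166→7, 166→7, 144→4.5, 109→2, 166→7
Rank sum = 7 + 7 + 4.5 + 2 + 7 = 27.5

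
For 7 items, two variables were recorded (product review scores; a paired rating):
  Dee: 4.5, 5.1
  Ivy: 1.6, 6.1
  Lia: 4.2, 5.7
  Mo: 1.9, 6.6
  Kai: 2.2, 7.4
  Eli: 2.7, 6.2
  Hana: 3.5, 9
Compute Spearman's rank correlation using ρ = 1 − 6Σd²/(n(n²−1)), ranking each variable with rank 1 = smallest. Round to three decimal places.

-0.393

Ranks of variable 1: 7, 1, 6, 2, 3, 4, 5
Ranks of variable 2: 1, 3, 2, 5, 6, 4, 7
d = r₁ − r₂: 6, -2, 4, -3, -3, 0, -2
d²: 36, 4, 16, 9, 9, 0, 4; Σd² = 78
ρ = 1 − 6·78/(7·48) = 1 − 468/336 = -0.393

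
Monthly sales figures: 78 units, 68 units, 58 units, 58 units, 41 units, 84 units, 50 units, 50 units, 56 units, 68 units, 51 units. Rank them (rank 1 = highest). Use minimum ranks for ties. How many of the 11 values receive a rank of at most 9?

Sorted (descending): 84, 78, 68, 68, 58, 58, 56, 51, 50, 50, 41
The 2 values of 68 occupy positions 3–4 → each gets rank 3.
The 2 values of 58 occupy positions 5–6 → each gets rank 5.
The 2 values of 50 occupy positions 9–10 → each gets rank 9.
Ranks ≤ 9: {1, 2, 3, 3, 5, 5, 7, 8, 9, 9} → 10 values.

10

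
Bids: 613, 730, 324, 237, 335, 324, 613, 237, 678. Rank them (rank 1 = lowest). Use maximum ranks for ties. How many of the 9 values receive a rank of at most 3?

Sorted (ascending): 237, 237, 324, 324, 335, 613, 613, 678, 730
The 2 values of 237 occupy positions 1–2 → each gets rank 2.
The 2 values of 324 occupy positions 3–4 → each gets rank 4.
The 2 values of 613 occupy positions 6–7 → each gets rank 7.
Ranks ≤ 3: {2, 2} → 2 values.

2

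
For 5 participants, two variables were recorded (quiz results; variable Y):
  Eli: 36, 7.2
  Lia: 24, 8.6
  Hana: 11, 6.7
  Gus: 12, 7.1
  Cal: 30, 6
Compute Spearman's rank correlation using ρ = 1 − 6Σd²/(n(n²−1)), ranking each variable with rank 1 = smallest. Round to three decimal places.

0.200

Ranks of variable 1: 5, 3, 1, 2, 4
Ranks of variable 2: 4, 5, 2, 3, 1
d = r₁ − r₂: 1, -2, -1, -1, 3
d²: 1, 4, 1, 1, 9; Σd² = 16
ρ = 1 − 6·16/(5·24) = 1 − 96/120 = 0.200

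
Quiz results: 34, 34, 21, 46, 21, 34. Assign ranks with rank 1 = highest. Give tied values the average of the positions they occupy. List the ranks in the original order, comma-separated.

Sorted (descending): 46, 34, 34, 34, 21, 21
The 3 values of 34 occupy positions 2–4 → average rank 3.
The 2 values of 21 occupy positions 5–6 → average rank (5+6)/2 = 5.5.

3, 3, 5.5, 1, 5.5, 3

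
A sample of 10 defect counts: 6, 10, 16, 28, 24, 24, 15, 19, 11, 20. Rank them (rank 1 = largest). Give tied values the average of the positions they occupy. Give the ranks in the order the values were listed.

Sorted (descending): 28, 24, 24, 20, 19, 16, 15, 11, 10, 6
The 2 values of 24 occupy positions 2–3 → average rank (2+3)/2 = 2.5.

10, 9, 6, 1, 2.5, 2.5, 7, 5, 8, 4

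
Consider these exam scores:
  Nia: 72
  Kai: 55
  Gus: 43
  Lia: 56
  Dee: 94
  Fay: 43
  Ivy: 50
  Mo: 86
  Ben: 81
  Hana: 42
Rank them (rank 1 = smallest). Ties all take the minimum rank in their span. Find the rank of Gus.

Sorted (ascending): 42, 43, 43, 50, 55, 56, 72, 81, 86, 94
The 2 values of 43 occupy positions 2–3 → each gets rank 2.
Gus has value 43 → rank 2.

2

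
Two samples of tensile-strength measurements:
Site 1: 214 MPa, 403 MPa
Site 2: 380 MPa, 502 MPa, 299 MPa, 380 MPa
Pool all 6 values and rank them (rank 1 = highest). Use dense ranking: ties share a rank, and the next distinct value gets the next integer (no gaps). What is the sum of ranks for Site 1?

Sorted (descending): 502, 403, 380, 380, 299, 214
The 2 values of 380 share dense rank 3.
Remaining distinct values take the next consecutive integers.
Site 1 values → pooled ranks: 214→5, 403→2
Rank sum = 5 + 2 = 7

7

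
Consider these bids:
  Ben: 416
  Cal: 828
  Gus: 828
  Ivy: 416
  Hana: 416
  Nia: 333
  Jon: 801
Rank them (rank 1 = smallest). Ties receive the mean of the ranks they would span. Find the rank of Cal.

6.5

Sorted (ascending): 333, 416, 416, 416, 801, 828, 828
The 3 values of 416 occupy positions 2–4 → average rank 3.
The 2 values of 828 occupy positions 6–7 → average rank (6+7)/2 = 6.5.
Cal has value 828 → rank 6.5.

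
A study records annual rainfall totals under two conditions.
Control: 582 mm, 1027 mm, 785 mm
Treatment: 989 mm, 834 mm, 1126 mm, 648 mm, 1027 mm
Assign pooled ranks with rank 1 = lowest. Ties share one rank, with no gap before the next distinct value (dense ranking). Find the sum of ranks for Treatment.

24

Sorted (ascending): 582, 648, 785, 834, 989, 1027, 1027, 1126
The 2 values of 1027 share dense rank 6.
Remaining distinct values take the next consecutive integers.
Treatment values → pooled ranks: 989→5, 834→4, 1126→7, 648→2, 1027→6
Rank sum = 5 + 4 + 7 + 2 + 6 = 24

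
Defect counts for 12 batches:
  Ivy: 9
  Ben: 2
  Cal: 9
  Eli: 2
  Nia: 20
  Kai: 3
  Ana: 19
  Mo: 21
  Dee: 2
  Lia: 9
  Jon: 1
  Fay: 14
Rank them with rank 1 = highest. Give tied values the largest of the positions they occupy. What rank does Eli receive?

11

Sorted (descending): 21, 20, 19, 14, 9, 9, 9, 3, 2, 2, 2, 1
The 3 values of 9 occupy positions 5–7 → each gets rank 7.
The 3 values of 2 occupy positions 9–11 → each gets rank 11.
Eli has value 2 → rank 11.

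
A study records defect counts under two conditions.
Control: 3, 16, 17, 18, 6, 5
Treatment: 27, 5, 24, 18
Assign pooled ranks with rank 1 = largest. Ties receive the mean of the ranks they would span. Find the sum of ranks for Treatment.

Sorted (descending): 27, 24, 18, 18, 17, 16, 6, 5, 5, 3
The 2 values of 18 occupy positions 3–4 → average rank (3+4)/2 = 3.5.
The 2 values of 5 occupy positions 8–9 → average rank (8+9)/2 = 8.5.
Treatment values → pooled ranks: 27→1, 5→8.5, 24→2, 18→3.5
Rank sum = 1 + 8.5 + 2 + 3.5 = 15

15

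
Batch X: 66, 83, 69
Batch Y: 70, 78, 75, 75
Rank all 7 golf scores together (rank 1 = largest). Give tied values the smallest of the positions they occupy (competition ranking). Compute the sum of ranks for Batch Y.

Sorted (descending): 83, 78, 75, 75, 70, 69, 66
The 2 values of 75 occupy positions 3–4 → each gets rank 3.
Batch Y values → pooled ranks: 70→5, 78→2, 75→3, 75→3
Rank sum = 5 + 2 + 3 + 3 = 13

13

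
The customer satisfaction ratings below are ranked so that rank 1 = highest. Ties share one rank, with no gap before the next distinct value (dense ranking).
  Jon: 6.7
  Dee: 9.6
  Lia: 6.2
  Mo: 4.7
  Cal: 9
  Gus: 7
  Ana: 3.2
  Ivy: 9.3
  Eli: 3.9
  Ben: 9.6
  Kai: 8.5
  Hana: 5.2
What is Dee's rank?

Sorted (descending): 9.6, 9.6, 9.3, 9, 8.5, 7, 6.7, 6.2, 5.2, 4.7, 3.9, 3.2
The 2 values of 9.6 share dense rank 1.
Remaining distinct values take the next consecutive integers.
Dee has value 9.6 → rank 1.

1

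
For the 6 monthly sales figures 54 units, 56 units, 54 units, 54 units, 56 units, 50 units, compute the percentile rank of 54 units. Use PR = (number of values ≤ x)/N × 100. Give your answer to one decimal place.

66.7

N = 6.
Strictly below 54: 1. Equal to 54: 3.
PR = 4/6 × 100 = 66.7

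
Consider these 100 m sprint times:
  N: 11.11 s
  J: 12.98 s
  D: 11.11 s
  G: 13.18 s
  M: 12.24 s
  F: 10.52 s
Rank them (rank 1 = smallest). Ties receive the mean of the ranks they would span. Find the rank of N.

2.5

Sorted (ascending): 10.52, 11.11, 11.11, 12.24, 12.98, 13.18
The 2 values of 11.11 occupy positions 2–3 → average rank (2+3)/2 = 2.5.
N has value 11.11 s → rank 2.5.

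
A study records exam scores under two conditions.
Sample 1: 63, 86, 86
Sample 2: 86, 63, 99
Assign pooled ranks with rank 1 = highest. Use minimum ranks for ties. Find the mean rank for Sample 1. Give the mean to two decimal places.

3.00

Sorted (descending): 99, 86, 86, 86, 63, 63
The 3 values of 86 occupy positions 2–4 → each gets rank 2.
The 2 values of 63 occupy positions 5–6 → each gets rank 5.
Sample 1 values → pooled ranks: 63→5, 86→2, 86→2
Mean rank = (5 + 2 + 2) / 3 = 3.00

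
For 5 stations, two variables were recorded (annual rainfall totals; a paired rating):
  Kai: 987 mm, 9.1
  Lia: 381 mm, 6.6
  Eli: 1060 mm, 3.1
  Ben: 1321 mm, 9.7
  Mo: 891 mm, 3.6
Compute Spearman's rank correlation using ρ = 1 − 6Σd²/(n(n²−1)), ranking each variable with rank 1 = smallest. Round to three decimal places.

0.300

Ranks of variable 1: 3, 1, 4, 5, 2
Ranks of variable 2: 4, 3, 1, 5, 2
d = r₁ − r₂: -1, -2, 3, 0, 0
d²: 1, 4, 9, 0, 0; Σd² = 14
ρ = 1 − 6·14/(5·24) = 1 − 84/120 = 0.300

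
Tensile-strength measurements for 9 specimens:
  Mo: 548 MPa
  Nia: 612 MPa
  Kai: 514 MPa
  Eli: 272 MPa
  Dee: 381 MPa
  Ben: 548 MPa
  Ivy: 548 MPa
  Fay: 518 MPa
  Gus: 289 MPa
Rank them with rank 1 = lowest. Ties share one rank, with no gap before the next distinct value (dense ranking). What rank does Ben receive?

Sorted (ascending): 272, 289, 381, 514, 518, 548, 548, 548, 612
The 3 values of 548 share dense rank 6.
Remaining distinct values take the next consecutive integers.
Ben has value 548 MPa → rank 6.

6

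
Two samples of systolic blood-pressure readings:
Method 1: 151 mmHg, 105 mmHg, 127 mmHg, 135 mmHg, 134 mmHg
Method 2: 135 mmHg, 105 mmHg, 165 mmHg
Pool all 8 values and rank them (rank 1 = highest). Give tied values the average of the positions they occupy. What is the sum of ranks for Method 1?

24

Sorted (descending): 165, 151, 135, 135, 134, 127, 105, 105
The 2 values of 135 occupy positions 3–4 → average rank (3+4)/2 = 3.5.
The 2 values of 105 occupy positions 7–8 → average rank (7+8)/2 = 7.5.
Method 1 values → pooled ranks: 151→2, 105→7.5, 127→6, 135→3.5, 134→5
Rank sum = 2 + 7.5 + 6 + 3.5 + 5 = 24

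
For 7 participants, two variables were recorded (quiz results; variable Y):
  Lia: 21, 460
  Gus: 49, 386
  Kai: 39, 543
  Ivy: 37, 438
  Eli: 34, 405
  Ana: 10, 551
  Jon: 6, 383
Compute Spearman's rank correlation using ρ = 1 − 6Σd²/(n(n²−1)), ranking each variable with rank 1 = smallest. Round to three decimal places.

Ranks of variable 1: 3, 7, 6, 5, 4, 2, 1
Ranks of variable 2: 5, 2, 6, 4, 3, 7, 1
d = r₁ − r₂: -2, 5, 0, 1, 1, -5, 0
d²: 4, 25, 0, 1, 1, 25, 0; Σd² = 56
ρ = 1 − 6·56/(7·48) = 1 − 336/336 = 0.000

0.000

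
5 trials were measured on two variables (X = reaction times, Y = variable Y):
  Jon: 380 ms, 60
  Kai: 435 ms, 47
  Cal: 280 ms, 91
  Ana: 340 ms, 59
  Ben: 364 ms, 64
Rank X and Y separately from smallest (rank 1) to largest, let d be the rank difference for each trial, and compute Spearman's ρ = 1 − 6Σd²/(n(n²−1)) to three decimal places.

-0.700

Ranks of variable 1: 4, 5, 1, 2, 3
Ranks of variable 2: 3, 1, 5, 2, 4
d = r₁ − r₂: 1, 4, -4, 0, -1
d²: 1, 16, 16, 0, 1; Σd² = 34
ρ = 1 − 6·34/(5·24) = 1 − 204/120 = -0.700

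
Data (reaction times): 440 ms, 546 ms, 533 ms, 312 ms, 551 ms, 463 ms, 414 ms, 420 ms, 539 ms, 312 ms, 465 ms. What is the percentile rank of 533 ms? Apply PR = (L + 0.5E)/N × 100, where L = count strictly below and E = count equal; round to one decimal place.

68.2

N = 11.
Strictly below 533: 7. Equal to 533: 1.
PR = (7 + 0.5·1)/11 × 100 = 68.2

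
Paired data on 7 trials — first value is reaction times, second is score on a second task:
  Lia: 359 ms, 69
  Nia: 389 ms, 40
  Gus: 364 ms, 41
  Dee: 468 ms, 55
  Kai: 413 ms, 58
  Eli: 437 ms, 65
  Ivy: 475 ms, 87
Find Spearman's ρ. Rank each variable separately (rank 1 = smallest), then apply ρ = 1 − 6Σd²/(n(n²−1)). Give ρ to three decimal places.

0.321

Ranks of variable 1: 1, 3, 2, 6, 4, 5, 7
Ranks of variable 2: 6, 1, 2, 3, 4, 5, 7
d = r₁ − r₂: -5, 2, 0, 3, 0, 0, 0
d²: 25, 4, 0, 9, 0, 0, 0; Σd² = 38
ρ = 1 − 6·38/(7·48) = 1 − 228/336 = 0.321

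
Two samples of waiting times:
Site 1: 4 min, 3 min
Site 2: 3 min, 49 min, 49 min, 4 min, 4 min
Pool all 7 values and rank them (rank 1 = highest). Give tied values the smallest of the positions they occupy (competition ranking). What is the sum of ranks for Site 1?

9

Sorted (descending): 49, 49, 4, 4, 4, 3, 3
The 2 values of 49 occupy positions 1–2 → each gets rank 1.
The 3 values of 4 occupy positions 3–5 → each gets rank 3.
The 2 values of 3 occupy positions 6–7 → each gets rank 6.
Site 1 values → pooled ranks: 4→3, 3→6
Rank sum = 3 + 6 = 9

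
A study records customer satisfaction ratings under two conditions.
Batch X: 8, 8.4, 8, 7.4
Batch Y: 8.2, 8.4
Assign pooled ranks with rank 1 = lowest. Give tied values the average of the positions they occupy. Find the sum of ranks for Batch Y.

Sorted (ascending): 7.4, 8, 8, 8.2, 8.4, 8.4
The 2 values of 8 occupy positions 2–3 → average rank (2+3)/2 = 2.5.
The 2 values of 8.4 occupy positions 5–6 → average rank (5+6)/2 = 5.5.
Batch Y values → pooled ranks: 8.2→4, 8.4→5.5
Rank sum = 4 + 5.5 = 9.5

9.5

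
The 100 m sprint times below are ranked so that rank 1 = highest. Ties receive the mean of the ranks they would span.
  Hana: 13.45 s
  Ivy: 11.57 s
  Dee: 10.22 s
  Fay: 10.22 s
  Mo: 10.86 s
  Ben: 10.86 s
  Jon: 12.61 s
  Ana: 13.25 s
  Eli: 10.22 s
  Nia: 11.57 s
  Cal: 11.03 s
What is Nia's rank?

Sorted (descending): 13.45, 13.25, 12.61, 11.57, 11.57, 11.03, 10.86, 10.86, 10.22, 10.22, 10.22
The 2 values of 11.57 occupy positions 4–5 → average rank (4+5)/2 = 4.5.
The 2 values of 10.86 occupy positions 7–8 → average rank (7+8)/2 = 7.5.
The 3 values of 10.22 occupy positions 9–11 → average rank 10.
Nia has value 11.57 s → rank 4.5.

4.5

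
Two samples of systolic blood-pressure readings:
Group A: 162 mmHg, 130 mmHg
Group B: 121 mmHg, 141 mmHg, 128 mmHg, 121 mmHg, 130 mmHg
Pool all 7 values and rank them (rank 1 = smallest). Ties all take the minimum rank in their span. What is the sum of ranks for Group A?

Sorted (ascending): 121, 121, 128, 130, 130, 141, 162
The 2 values of 121 occupy positions 1–2 → each gets rank 1.
The 2 values of 130 occupy positions 4–5 → each gets rank 4.
Group A values → pooled ranks: 162→7, 130→4
Rank sum = 7 + 4 = 11

11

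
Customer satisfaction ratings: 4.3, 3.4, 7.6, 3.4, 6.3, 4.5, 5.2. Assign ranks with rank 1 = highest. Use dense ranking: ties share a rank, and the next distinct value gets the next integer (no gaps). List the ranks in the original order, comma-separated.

Sorted (descending): 7.6, 6.3, 5.2, 4.5, 4.3, 3.4, 3.4
The 2 values of 3.4 share dense rank 6.
Remaining distinct values take the next consecutive integers.

5, 6, 1, 6, 2, 4, 3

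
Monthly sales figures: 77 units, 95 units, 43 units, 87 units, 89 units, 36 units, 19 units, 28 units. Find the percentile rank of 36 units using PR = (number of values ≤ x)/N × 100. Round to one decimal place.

N = 8.
Strictly below 36: 2. Equal to 36: 1.
PR = 3/8 × 100 = 37.5

37.5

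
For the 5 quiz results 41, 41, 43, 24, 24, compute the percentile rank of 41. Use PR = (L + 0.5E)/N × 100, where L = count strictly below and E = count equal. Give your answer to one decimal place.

N = 5.
Strictly below 41: 2. Equal to 41: 2.
PR = (2 + 0.5·2)/5 × 100 = 60.0

60.0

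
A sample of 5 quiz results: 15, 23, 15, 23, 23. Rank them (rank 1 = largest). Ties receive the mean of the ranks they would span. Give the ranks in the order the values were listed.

4.5, 2, 4.5, 2, 2

Sorted (descending): 23, 23, 23, 15, 15
The 3 values of 23 occupy positions 1–3 → average rank 2.
The 2 values of 15 occupy positions 4–5 → average rank (4+5)/2 = 4.5.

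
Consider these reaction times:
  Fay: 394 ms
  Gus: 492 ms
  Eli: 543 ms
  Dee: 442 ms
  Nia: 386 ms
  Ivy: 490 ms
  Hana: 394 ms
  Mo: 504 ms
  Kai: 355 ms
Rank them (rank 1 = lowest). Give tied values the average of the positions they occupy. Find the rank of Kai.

1

Sorted (ascending): 355, 386, 394, 394, 442, 490, 492, 504, 543
The 2 values of 394 occupy positions 3–4 → average rank (3+4)/2 = 3.5.
Kai has value 355 ms → rank 1.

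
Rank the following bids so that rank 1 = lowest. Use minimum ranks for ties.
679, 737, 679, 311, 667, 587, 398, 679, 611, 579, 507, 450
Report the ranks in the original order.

9, 12, 9, 1, 8, 6, 2, 9, 7, 5, 4, 3

Sorted (ascending): 311, 398, 450, 507, 579, 587, 611, 667, 679, 679, 679, 737
The 3 values of 679 occupy positions 9–11 → each gets rank 9.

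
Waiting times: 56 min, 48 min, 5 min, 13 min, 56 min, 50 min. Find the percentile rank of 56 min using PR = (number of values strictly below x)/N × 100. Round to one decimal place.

66.7

N = 6.
Strictly below 56: 4. Equal to 56: 2.
PR = 4/6 × 100 = 66.7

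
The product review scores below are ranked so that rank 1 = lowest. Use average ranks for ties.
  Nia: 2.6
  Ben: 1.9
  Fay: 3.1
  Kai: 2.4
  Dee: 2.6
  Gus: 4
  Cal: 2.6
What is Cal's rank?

Sorted (ascending): 1.9, 2.4, 2.6, 2.6, 2.6, 3.1, 4
The 3 values of 2.6 occupy positions 3–5 → average rank 4.
Cal has value 2.6 → rank 4.

4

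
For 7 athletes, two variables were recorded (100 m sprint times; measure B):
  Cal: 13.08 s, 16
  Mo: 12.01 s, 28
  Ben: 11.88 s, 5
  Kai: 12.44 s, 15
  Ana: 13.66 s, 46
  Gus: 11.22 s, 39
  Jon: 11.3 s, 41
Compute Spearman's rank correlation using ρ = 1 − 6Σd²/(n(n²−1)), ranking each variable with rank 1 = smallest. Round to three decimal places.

Ranks of variable 1: 6, 4, 3, 5, 7, 1, 2
Ranks of variable 2: 3, 4, 1, 2, 7, 5, 6
d = r₁ − r₂: 3, 0, 2, 3, 0, -4, -4
d²: 9, 0, 4, 9, 0, 16, 16; Σd² = 54
ρ = 1 − 6·54/(7·48) = 1 − 324/336 = 0.036

0.036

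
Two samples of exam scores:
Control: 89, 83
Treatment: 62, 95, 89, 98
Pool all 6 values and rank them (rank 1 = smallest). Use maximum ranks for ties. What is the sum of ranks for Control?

6

Sorted (ascending): 62, 83, 89, 89, 95, 98
The 2 values of 89 occupy positions 3–4 → each gets rank 4.
Control values → pooled ranks: 89→4, 83→2
Rank sum = 4 + 2 = 6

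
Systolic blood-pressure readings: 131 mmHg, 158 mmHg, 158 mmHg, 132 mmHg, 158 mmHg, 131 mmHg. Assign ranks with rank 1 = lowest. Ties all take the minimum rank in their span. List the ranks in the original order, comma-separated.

1, 4, 4, 3, 4, 1

Sorted (ascending): 131, 131, 132, 158, 158, 158
The 2 values of 131 occupy positions 1–2 → each gets rank 1.
The 3 values of 158 occupy positions 4–6 → each gets rank 4.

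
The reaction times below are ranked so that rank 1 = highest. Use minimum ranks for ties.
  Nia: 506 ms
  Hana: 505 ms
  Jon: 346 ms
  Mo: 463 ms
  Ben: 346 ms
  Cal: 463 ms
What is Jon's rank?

Sorted (descending): 506, 505, 463, 463, 346, 346
The 2 values of 463 occupy positions 3–4 → each gets rank 3.
The 2 values of 346 occupy positions 5–6 → each gets rank 5.
Jon has value 346 ms → rank 5.

5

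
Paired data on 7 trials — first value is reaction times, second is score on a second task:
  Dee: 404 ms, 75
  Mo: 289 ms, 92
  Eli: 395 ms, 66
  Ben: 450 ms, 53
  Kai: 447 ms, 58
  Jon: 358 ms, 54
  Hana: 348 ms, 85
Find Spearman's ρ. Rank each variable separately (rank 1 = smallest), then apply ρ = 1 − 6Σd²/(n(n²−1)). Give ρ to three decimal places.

Ranks of variable 1: 5, 1, 4, 7, 6, 3, 2
Ranks of variable 2: 5, 7, 4, 1, 3, 2, 6
d = r₁ − r₂: 0, -6, 0, 6, 3, 1, -4
d²: 0, 36, 0, 36, 9, 1, 16; Σd² = 98
ρ = 1 − 6·98/(7·48) = 1 − 588/336 = -0.750

-0.750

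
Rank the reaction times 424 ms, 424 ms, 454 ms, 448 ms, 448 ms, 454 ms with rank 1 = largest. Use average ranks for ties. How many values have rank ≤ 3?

Sorted (descending): 454, 454, 448, 448, 424, 424
The 2 values of 454 occupy positions 1–2 → average rank (1+2)/2 = 1.5.
The 2 values of 448 occupy positions 3–4 → average rank (3+4)/2 = 3.5.
The 2 values of 424 occupy positions 5–6 → average rank (5+6)/2 = 5.5.
Ranks ≤ 3: {1.5, 1.5} → 2 values.

2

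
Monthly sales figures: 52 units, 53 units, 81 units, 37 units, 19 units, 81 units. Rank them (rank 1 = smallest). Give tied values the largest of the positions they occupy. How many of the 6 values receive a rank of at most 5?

Sorted (ascending): 19, 37, 52, 53, 81, 81
The 2 values of 81 occupy positions 5–6 → each gets rank 6.
Ranks ≤ 5: {1, 2, 3, 4} → 4 values.

4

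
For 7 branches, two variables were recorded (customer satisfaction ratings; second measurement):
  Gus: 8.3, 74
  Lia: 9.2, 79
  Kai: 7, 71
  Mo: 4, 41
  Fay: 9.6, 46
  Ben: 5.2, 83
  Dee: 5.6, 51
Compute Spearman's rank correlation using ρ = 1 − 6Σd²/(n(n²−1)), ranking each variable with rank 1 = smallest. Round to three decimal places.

Ranks of variable 1: 5, 6, 4, 1, 7, 2, 3
Ranks of variable 2: 5, 6, 4, 1, 2, 7, 3
d = r₁ − r₂: 0, 0, 0, 0, 5, -5, 0
d²: 0, 0, 0, 0, 25, 25, 0; Σd² = 50
ρ = 1 − 6·50/(7·48) = 1 − 300/336 = 0.107

0.107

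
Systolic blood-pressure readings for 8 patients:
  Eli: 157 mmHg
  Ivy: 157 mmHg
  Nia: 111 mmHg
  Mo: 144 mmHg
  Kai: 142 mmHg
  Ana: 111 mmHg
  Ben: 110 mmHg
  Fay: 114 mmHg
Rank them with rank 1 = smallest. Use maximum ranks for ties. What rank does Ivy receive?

8

Sorted (ascending): 110, 111, 111, 114, 142, 144, 157, 157
The 2 values of 111 occupy positions 2–3 → each gets rank 3.
The 2 values of 157 occupy positions 7–8 → each gets rank 8.
Ivy has value 157 mmHg → rank 8.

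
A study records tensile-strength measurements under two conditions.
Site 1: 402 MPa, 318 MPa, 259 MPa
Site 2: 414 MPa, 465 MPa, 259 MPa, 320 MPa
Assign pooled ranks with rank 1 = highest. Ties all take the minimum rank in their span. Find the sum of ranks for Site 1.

14

Sorted (descending): 465, 414, 402, 320, 318, 259, 259
The 2 values of 259 occupy positions 6–7 → each gets rank 6.
Site 1 values → pooled ranks: 402→3, 318→5, 259→6
Rank sum = 3 + 5 + 6 = 14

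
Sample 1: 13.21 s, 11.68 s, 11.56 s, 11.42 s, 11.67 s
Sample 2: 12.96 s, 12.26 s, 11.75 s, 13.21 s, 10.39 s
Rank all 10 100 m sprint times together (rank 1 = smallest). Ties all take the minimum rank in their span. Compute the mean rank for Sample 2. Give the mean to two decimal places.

6.20

Sorted (ascending): 10.39, 11.42, 11.56, 11.67, 11.68, 11.75, 12.26, 12.96, 13.21, 13.21
The 2 values of 13.21 occupy positions 9–10 → each gets rank 9.
Sample 2 values → pooled ranks: 12.96→8, 12.26→7, 11.75→6, 13.21→9, 10.39→1
Mean rank = (8 + 7 + 6 + 9 + 1) / 5 = 6.20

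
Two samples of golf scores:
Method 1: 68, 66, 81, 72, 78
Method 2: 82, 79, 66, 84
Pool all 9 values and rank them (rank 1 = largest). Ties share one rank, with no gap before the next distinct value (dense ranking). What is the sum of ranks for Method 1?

Sorted (descending): 84, 82, 81, 79, 78, 72, 68, 66, 66
The 2 values of 66 share dense rank 8.
Remaining distinct values take the next consecutive integers.
Method 1 values → pooled ranks: 68→7, 66→8, 81→3, 72→6, 78→5
Rank sum = 7 + 8 + 3 + 6 + 5 = 29

29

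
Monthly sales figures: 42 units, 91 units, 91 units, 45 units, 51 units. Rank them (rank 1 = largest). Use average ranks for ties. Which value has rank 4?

45

Sorted (descending): 91, 91, 51, 45, 42
The 2 values of 91 occupy positions 1–2 → average rank (1+2)/2 = 1.5.
Rank 4 → value 45.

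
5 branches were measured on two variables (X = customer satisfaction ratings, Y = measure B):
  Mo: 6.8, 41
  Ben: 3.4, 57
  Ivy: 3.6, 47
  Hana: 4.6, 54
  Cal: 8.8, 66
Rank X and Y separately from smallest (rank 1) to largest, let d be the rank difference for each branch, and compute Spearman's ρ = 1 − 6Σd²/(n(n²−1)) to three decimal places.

Ranks of variable 1: 4, 1, 2, 3, 5
Ranks of variable 2: 1, 4, 2, 3, 5
d = r₁ − r₂: 3, -3, 0, 0, 0
d²: 9, 9, 0, 0, 0; Σd² = 18
ρ = 1 − 6·18/(5·24) = 1 − 108/120 = 0.100

0.100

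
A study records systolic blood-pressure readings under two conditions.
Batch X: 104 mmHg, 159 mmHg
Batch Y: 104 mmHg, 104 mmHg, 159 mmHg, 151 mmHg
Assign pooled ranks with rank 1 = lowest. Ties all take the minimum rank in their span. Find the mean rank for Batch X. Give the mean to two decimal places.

3.00

Sorted (ascending): 104, 104, 104, 151, 159, 159
The 3 values of 104 occupy positions 1–3 → each gets rank 1.
The 2 values of 159 occupy positions 5–6 → each gets rank 5.
Batch X values → pooled ranks: 104→1, 159→5
Mean rank = (1 + 5) / 2 = 3.00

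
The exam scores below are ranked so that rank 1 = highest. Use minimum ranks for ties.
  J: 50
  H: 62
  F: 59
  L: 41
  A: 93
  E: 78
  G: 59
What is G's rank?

Sorted (descending): 93, 78, 62, 59, 59, 50, 41
The 2 values of 59 occupy positions 4–5 → each gets rank 4.
G has value 59 → rank 4.

4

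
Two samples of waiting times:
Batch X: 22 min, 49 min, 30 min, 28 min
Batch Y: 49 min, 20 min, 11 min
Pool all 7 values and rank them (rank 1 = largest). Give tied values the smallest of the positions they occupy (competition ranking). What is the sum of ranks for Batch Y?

Sorted (descending): 49, 49, 30, 28, 22, 20, 11
The 2 values of 49 occupy positions 1–2 → each gets rank 1.
Batch Y values → pooled ranks: 49→1, 20→6, 11→7
Rank sum = 1 + 6 + 7 = 14

14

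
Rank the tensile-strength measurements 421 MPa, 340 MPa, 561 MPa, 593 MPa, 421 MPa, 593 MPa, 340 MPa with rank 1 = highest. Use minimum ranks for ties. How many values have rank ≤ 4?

Sorted (descending): 593, 593, 561, 421, 421, 340, 340
The 2 values of 593 occupy positions 1–2 → each gets rank 1.
The 2 values of 421 occupy positions 4–5 → each gets rank 4.
The 2 values of 340 occupy positions 6–7 → each gets rank 6.
Ranks ≤ 4: {1, 1, 3, 4, 4} → 5 values.

5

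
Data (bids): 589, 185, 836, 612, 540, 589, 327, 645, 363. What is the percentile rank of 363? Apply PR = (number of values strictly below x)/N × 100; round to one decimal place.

22.2

N = 9.
Strictly below 363: 2. Equal to 363: 1.
PR = 2/9 × 100 = 22.2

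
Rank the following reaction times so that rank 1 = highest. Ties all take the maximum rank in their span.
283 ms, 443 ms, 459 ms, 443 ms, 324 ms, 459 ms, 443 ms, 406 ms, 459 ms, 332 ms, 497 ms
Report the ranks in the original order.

Sorted (descending): 497, 459, 459, 459, 443, 443, 443, 406, 332, 324, 283
The 3 values of 459 occupy positions 2–4 → each gets rank 4.
The 3 values of 443 occupy positions 5–7 → each gets rank 7.

11, 7, 4, 7, 10, 4, 7, 8, 4, 9, 1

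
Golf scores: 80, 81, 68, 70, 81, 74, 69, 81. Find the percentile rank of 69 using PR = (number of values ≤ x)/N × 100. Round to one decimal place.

N = 8.
Strictly below 69: 1. Equal to 69: 1.
PR = 2/8 × 100 = 25.0

25.0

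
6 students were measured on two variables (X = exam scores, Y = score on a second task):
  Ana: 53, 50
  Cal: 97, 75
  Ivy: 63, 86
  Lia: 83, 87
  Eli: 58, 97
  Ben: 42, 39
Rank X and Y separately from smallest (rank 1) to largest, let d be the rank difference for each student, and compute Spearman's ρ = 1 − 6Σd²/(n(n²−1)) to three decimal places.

Ranks of variable 1: 2, 6, 4, 5, 3, 1
Ranks of variable 2: 2, 3, 4, 5, 6, 1
d = r₁ − r₂: 0, 3, 0, 0, -3, 0
d²: 0, 9, 0, 0, 9, 0; Σd² = 18
ρ = 1 − 6·18/(6·35) = 1 − 108/210 = 0.486

0.486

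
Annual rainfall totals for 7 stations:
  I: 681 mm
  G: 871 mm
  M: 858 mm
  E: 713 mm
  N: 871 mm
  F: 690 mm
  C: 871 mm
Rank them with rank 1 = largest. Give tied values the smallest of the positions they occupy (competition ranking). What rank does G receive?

Sorted (descending): 871, 871, 871, 858, 713, 690, 681
The 3 values of 871 occupy positions 1–3 → each gets rank 1.
G has value 871 mm → rank 1.

1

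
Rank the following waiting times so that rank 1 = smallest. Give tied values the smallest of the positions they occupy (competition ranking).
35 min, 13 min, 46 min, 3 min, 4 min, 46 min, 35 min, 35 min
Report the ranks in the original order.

4, 3, 7, 1, 2, 7, 4, 4

Sorted (ascending): 3, 4, 13, 35, 35, 35, 46, 46
The 3 values of 35 occupy positions 4–6 → each gets rank 4.
The 2 values of 46 occupy positions 7–8 → each gets rank 7.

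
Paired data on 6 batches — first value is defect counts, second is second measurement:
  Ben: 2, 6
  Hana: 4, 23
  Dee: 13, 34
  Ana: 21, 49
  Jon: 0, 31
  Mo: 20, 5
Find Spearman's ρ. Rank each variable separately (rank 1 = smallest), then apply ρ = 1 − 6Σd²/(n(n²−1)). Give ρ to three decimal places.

0.257

Ranks of variable 1: 2, 3, 4, 6, 1, 5
Ranks of variable 2: 2, 3, 5, 6, 4, 1
d = r₁ − r₂: 0, 0, -1, 0, -3, 4
d²: 0, 0, 1, 0, 9, 16; Σd² = 26
ρ = 1 − 6·26/(6·35) = 1 − 156/210 = 0.257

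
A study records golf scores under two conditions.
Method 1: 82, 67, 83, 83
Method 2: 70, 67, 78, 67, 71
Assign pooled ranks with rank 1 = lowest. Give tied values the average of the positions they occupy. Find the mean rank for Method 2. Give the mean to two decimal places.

Sorted (ascending): 67, 67, 67, 70, 71, 78, 82, 83, 83
The 3 values of 67 occupy positions 1–3 → average rank 2.
The 2 values of 83 occupy positions 8–9 → average rank (8+9)/2 = 8.5.
Method 2 values → pooled ranks: 70→4, 67→2, 78→6, 67→2, 71→5
Mean rank = (4 + 2 + 6 + 2 + 5) / 5 = 3.80

3.80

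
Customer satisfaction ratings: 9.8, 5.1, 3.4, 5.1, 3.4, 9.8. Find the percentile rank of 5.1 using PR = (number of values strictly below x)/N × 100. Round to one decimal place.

N = 6.
Strictly below 5.1: 2. Equal to 5.1: 2.
PR = 2/6 × 100 = 33.3

33.3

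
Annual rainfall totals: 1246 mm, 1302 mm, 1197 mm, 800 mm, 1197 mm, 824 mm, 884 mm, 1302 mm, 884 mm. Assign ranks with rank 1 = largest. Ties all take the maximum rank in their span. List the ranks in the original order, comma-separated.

Sorted (descending): 1302, 1302, 1246, 1197, 1197, 884, 884, 824, 800
The 2 values of 1302 occupy positions 1–2 → each gets rank 2.
The 2 values of 1197 occupy positions 4–5 → each gets rank 5.
The 2 values of 884 occupy positions 6–7 → each gets rank 7.

3, 2, 5, 9, 5, 8, 7, 2, 7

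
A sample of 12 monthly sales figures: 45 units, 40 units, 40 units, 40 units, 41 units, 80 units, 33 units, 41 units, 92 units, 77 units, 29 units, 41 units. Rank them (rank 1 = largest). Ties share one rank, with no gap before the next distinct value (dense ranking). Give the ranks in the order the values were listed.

Sorted (descending): 92, 80, 77, 45, 41, 41, 41, 40, 40, 40, 33, 29
The 3 values of 41 share dense rank 5.
The 3 values of 40 share dense rank 6.
Remaining distinct values take the next consecutive integers.

4, 6, 6, 6, 5, 2, 7, 5, 1, 3, 8, 5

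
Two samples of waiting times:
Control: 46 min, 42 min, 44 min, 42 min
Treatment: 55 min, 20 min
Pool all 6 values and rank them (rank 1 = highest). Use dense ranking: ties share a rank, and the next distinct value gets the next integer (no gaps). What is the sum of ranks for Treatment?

Sorted (descending): 55, 46, 44, 42, 42, 20
The 2 values of 42 share dense rank 4.
Remaining distinct values take the next consecutive integers.
Treatment values → pooled ranks: 55→1, 20→5
Rank sum = 1 + 5 = 6

6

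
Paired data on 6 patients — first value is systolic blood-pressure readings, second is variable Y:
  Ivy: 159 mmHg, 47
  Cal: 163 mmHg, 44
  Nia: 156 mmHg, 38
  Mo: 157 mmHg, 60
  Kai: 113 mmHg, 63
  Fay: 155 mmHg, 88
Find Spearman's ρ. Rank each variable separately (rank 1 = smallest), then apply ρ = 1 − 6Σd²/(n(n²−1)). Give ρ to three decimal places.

Ranks of variable 1: 5, 6, 3, 4, 1, 2
Ranks of variable 2: 3, 2, 1, 4, 5, 6
d = r₁ − r₂: 2, 4, 2, 0, -4, -4
d²: 4, 16, 4, 0, 16, 16; Σd² = 56
ρ = 1 − 6·56/(6·35) = 1 − 336/210 = -0.600

-0.600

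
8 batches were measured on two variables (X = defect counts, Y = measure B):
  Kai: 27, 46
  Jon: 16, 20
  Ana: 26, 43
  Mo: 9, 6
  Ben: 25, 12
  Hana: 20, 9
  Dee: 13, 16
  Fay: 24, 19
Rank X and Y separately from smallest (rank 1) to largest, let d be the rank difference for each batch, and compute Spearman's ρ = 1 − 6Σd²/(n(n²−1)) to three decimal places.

0.690

Ranks of variable 1: 8, 3, 7, 1, 6, 4, 2, 5
Ranks of variable 2: 8, 6, 7, 1, 3, 2, 4, 5
d = r₁ − r₂: 0, -3, 0, 0, 3, 2, -2, 0
d²: 0, 9, 0, 0, 9, 4, 4, 0; Σd² = 26
ρ = 1 − 6·26/(8·63) = 1 − 156/504 = 0.690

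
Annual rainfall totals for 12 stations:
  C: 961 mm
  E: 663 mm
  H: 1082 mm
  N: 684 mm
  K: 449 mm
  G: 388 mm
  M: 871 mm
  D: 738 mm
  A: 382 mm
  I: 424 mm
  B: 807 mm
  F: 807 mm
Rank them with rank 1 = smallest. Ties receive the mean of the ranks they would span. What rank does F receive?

8.5

Sorted (ascending): 382, 388, 424, 449, 663, 684, 738, 807, 807, 871, 961, 1082
The 2 values of 807 occupy positions 8–9 → average rank (8+9)/2 = 8.5.
F has value 807 mm → rank 8.5.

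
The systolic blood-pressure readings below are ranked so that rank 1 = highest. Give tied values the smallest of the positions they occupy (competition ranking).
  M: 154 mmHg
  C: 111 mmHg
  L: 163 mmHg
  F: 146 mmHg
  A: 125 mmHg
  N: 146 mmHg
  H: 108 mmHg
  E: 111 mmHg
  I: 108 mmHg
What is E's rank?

6

Sorted (descending): 163, 154, 146, 146, 125, 111, 111, 108, 108
The 2 values of 146 occupy positions 3–4 → each gets rank 3.
The 2 values of 111 occupy positions 6–7 → each gets rank 6.
The 2 values of 108 occupy positions 8–9 → each gets rank 8.
E has value 111 mmHg → rank 6.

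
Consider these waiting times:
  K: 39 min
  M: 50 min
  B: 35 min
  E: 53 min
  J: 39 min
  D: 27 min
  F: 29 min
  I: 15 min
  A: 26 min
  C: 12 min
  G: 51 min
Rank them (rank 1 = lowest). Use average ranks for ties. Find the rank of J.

Sorted (ascending): 12, 15, 26, 27, 29, 35, 39, 39, 50, 51, 53
The 2 values of 39 occupy positions 7–8 → average rank (7+8)/2 = 7.5.
J has value 39 min → rank 7.5.

7.5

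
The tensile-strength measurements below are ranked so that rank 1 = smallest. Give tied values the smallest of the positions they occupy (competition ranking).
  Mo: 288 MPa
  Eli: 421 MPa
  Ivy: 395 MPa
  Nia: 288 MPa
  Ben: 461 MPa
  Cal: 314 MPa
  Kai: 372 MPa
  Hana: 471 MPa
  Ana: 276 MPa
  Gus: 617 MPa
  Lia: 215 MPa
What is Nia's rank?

3

Sorted (ascending): 215, 276, 288, 288, 314, 372, 395, 421, 461, 471, 617
The 2 values of 288 occupy positions 3–4 → each gets rank 3.
Nia has value 288 MPa → rank 3.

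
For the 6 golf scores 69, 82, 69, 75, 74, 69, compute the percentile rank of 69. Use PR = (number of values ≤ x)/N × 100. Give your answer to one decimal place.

N = 6.
Strictly below 69: 0. Equal to 69: 3.
PR = 3/6 × 100 = 50.0

50.0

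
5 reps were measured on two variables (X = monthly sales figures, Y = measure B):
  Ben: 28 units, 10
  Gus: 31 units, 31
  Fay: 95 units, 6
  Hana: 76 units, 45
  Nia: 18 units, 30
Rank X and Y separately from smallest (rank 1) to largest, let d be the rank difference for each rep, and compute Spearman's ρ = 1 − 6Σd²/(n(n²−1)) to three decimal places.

-0.100

Ranks of variable 1: 2, 3, 5, 4, 1
Ranks of variable 2: 2, 4, 1, 5, 3
d = r₁ − r₂: 0, -1, 4, -1, -2
d²: 0, 1, 16, 1, 4; Σd² = 22
ρ = 1 − 6·22/(5·24) = 1 − 132/120 = -0.100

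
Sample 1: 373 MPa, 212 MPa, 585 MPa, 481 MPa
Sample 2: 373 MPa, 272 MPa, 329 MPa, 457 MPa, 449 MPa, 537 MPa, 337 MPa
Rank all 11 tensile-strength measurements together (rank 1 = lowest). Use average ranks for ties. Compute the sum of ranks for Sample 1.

26.5

Sorted (ascending): 212, 272, 329, 337, 373, 373, 449, 457, 481, 537, 585
The 2 values of 373 occupy positions 5–6 → average rank (5+6)/2 = 5.5.
Sample 1 values → pooled ranks: 373→5.5, 212→1, 585→11, 481→9
Rank sum = 5.5 + 1 + 11 + 9 = 26.5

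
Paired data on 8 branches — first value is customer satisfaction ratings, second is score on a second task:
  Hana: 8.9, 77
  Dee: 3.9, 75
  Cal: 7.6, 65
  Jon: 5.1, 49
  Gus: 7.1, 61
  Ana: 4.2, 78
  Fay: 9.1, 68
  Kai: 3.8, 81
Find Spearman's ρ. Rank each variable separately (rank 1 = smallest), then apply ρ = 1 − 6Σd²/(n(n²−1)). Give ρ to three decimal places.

-0.405

Ranks of variable 1: 7, 2, 6, 4, 5, 3, 8, 1
Ranks of variable 2: 6, 5, 3, 1, 2, 7, 4, 8
d = r₁ − r₂: 1, -3, 3, 3, 3, -4, 4, -7
d²: 1, 9, 9, 9, 9, 16, 16, 49; Σd² = 118
ρ = 1 − 6·118/(8·63) = 1 − 708/504 = -0.405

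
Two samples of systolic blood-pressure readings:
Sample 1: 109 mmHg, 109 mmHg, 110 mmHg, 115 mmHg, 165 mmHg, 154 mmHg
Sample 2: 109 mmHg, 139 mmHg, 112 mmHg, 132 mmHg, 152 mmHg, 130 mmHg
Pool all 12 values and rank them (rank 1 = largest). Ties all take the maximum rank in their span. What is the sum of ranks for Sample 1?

Sorted (descending): 165, 154, 152, 139, 132, 130, 115, 112, 110, 109, 109, 109
The 3 values of 109 occupy positions 10–12 → each gets rank 12.
Sample 1 values → pooled ranks: 109→12, 109→12, 110→9, 115→7, 165→1, 154→2
Rank sum = 12 + 12 + 9 + 7 + 1 + 2 = 43

43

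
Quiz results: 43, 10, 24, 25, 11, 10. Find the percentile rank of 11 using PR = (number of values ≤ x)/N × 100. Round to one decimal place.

N = 6.
Strictly below 11: 2. Equal to 11: 1.
PR = 3/6 × 100 = 50.0

50.0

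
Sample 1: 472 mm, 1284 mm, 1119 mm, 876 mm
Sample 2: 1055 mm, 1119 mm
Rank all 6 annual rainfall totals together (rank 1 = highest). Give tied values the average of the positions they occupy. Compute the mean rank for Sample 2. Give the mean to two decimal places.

3.25

Sorted (descending): 1284, 1119, 1119, 1055, 876, 472
The 2 values of 1119 occupy positions 2–3 → average rank (2+3)/2 = 2.5.
Sample 2 values → pooled ranks: 1055→4, 1119→2.5
Mean rank = (4 + 2.5) / 2 = 3.25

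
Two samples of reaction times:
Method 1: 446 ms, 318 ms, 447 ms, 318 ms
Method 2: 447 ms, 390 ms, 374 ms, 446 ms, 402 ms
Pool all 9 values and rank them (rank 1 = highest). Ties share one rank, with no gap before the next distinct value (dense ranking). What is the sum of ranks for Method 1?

Sorted (descending): 447, 447, 446, 446, 402, 390, 374, 318, 318
The 2 values of 447 share dense rank 1.
The 2 values of 446 share dense rank 2.
The 2 values of 318 share dense rank 6.
Remaining distinct values take the next consecutive integers.
Method 1 values → pooled ranks: 446→2, 318→6, 447→1, 318→6
Rank sum = 2 + 6 + 1 + 6 = 15

15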